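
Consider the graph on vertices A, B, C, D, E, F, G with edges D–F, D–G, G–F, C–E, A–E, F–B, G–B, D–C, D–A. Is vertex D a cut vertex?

Yes

Deleting D raises the number of components from 1 to 2, so D is a cut vertex.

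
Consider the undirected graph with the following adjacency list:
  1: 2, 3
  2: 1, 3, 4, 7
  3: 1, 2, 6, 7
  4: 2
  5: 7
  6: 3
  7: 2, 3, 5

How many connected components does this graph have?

1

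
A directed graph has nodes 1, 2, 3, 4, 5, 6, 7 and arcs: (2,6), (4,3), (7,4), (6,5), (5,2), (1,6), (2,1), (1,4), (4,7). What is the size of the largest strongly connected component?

{1, 2, 5, 6} are all mutually reachable — one SCC of size 4.
{4, 7} are all mutually reachable — one SCC of size 2.
{3} is an SCC by itself.
The largest has 4 vertices.

4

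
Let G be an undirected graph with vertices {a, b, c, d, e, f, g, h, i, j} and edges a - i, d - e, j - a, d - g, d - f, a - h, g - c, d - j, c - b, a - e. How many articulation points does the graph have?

4

Removing a increases the component count from 1 to 3, so a is a cut vertex.
Removing c increases the component count from 1 to 2, so c is a cut vertex.
Removing d increases the component count from 1 to 3, so d is a cut vertex.
Likewise g is a cut vertex.
By contrast removing f leaves 1 component; it is not a cut vertex. No other vertex is a cut vertex either.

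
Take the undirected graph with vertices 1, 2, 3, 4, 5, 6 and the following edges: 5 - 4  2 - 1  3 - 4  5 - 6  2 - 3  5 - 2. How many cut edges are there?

The edges on the cycle 5-2-3-4-5 are not bridges since each lies on that cycle.
But removing 2 - 1 disconnects 2 from 1; removing 5 - 6 disconnects 5 from 6 — these are bridges.
That makes 2 bridges.

2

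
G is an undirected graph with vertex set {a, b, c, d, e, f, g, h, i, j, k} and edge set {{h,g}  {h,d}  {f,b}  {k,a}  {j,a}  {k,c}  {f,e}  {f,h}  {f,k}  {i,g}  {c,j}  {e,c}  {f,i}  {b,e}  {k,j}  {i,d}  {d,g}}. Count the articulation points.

1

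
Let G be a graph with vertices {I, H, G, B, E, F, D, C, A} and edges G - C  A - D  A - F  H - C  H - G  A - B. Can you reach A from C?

The component containing C is {C, G, H}, and A is not in it.

No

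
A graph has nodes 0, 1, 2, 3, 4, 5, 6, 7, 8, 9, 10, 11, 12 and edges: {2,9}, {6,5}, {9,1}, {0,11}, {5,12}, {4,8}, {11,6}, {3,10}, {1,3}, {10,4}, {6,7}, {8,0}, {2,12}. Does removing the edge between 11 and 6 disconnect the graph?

After removing 11-6, the path 11-0-8-4-10-3-1-9-2-12-5-6 still connects them, so the edge is not a bridge.

No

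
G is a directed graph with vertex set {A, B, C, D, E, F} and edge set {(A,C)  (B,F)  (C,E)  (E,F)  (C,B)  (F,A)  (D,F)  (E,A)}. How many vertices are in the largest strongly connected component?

{A, B, C, E, F} are all mutually reachable — one SCC of size 5.
{D} is an SCC by itself.
The largest has 5 vertices.

5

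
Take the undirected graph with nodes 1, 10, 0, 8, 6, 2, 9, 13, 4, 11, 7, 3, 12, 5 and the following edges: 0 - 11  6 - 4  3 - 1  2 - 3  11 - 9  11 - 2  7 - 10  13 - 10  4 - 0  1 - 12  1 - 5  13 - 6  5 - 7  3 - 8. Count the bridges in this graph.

3

The edges on the cycle 13-6-4-0-11-2-3-1-5-7-10-13 are not bridges since each lies on that cycle.
But removing 12 - 1 disconnects 12 from 1; removing 8 - 3 disconnects 8 from 3; removing 11 - 9 disconnects 11 from 9 — these are bridges.
That makes 3 bridges.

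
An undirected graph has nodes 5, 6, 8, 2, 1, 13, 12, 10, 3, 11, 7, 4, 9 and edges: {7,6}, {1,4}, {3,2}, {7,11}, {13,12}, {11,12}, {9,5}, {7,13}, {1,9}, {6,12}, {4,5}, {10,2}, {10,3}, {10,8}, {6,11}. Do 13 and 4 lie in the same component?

No

The component containing 13 is {6, 7, 11, 12, 13}, and 4 is not in it.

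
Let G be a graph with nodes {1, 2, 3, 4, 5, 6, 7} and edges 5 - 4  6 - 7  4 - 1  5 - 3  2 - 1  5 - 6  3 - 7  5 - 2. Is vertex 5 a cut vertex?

Yes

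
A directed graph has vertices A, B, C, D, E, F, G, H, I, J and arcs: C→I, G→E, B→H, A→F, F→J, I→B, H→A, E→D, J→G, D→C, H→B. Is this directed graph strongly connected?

From C we can reach every vertex (A, B, C, D, E, F, G, H, I, J), and every vertex can reach C (A, B, C, D, E, F, G, H, I, J). So the whole graph is one strongly connected component.

Yes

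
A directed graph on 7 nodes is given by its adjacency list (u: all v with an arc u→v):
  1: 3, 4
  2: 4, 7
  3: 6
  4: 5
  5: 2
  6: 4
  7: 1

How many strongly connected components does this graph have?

{1, 2, 3, 4, 5, 6, 7} are all mutually reachable — one SCC of size 7.
That gives 1 strongly connected component.

1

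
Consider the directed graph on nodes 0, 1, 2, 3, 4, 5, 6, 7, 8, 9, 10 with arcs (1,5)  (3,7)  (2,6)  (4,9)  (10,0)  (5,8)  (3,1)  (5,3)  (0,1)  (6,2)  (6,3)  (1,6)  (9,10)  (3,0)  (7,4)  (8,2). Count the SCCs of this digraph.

{0, 1, 2, 3, 4, 5, 6, 7, 8, 9, 10} are all mutually reachable — one SCC of size 11.
That gives 1 strongly connected component.

1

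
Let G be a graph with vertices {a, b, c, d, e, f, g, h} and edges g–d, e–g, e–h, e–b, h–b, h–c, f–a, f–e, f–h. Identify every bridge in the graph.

a-f, c-h, d-g, e-g

The edges on the cycle f-e-b-h-f are not bridges since each lies on that cycle.
But removing a–f disconnects a from f; removing d–g disconnects d from g; removing g–e disconnects g from e; removing h–c disconnects h from c — these are bridges.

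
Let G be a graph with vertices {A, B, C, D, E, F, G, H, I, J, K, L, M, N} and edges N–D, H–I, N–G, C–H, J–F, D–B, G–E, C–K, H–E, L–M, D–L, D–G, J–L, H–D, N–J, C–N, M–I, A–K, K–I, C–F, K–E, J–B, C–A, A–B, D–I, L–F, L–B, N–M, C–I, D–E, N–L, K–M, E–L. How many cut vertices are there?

0

Removing E, for instance, still leaves 1 component. No single vertex removal increases the component count — the graph has no articulation points.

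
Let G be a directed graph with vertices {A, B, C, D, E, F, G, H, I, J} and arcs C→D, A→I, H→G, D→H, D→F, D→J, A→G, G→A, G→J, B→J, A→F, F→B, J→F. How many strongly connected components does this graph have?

{B, F, J} are all mutually reachable — one SCC of size 3.
{A, G} are all mutually reachable — one SCC of size 2.
{E} is an SCC by itself.
{D} is an SCC by itself.
{I} is an SCC by itself.
(and 2 more singleton SCCs)
That gives 7 strongly connected components.

7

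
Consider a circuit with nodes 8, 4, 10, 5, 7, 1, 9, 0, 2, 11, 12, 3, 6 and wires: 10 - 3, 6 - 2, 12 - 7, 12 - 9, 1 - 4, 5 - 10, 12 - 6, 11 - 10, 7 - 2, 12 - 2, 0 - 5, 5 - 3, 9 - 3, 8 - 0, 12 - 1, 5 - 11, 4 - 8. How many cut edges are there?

0

The edges on the cycle 12-6-2-12 are not bridges since each lies on that cycle.
Every edge lies on some cycle, so there are no bridges.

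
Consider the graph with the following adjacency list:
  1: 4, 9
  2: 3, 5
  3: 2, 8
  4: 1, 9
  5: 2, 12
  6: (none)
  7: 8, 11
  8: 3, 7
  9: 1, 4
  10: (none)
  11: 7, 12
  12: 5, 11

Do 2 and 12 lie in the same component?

Yes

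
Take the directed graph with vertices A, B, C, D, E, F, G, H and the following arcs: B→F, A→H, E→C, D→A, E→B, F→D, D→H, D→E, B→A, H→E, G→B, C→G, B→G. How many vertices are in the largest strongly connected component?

{A, B, C, D, E, F, G, H} are all mutually reachable — one SCC of size 8.
The largest has 8 vertices.

8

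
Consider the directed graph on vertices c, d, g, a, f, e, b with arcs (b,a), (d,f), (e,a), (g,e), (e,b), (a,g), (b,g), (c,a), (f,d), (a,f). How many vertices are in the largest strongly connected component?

4

{a, b, e, g} are all mutually reachable — one SCC of size 4.
{d, f} are all mutually reachable — one SCC of size 2.
{c} is an SCC by itself.
The largest has 4 vertices.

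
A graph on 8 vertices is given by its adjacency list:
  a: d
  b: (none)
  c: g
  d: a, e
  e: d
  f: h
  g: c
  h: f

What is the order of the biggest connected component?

3

b is isolated — a component by itself.
Starting from c we can reach c, g. That is one component of size 2.
Starting from f we can reach f, h. That is one component of size 2.
Starting from a we can reach a, d, e. That is one component of size 3.
The largest has 3 vertices.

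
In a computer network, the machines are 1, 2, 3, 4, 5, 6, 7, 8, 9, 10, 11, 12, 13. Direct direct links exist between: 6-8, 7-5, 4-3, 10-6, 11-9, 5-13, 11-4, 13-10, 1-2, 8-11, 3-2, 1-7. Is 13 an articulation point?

No

Deleting 13 leaves 2 components (was 2), so 13 is not a cut vertex.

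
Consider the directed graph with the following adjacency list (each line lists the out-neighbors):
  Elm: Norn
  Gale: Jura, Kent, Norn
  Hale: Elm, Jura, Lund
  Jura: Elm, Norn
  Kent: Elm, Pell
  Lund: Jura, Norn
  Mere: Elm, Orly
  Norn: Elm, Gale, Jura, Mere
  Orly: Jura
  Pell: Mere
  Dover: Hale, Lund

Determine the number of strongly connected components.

4

{Elm, Gale, Jura, Kent, Mere, Norn, Orly, Pell} are all mutually reachable — one SCC of size 8.
{Lund} is an SCC by itself.
{Dover} is an SCC by itself.
{Hale} is an SCC by itself.
That gives 4 strongly connected components.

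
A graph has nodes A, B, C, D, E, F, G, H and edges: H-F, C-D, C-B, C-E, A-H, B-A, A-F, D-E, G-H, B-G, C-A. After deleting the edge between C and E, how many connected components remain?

C and E are still connected via C-D-E, so the component count stays at 1.

1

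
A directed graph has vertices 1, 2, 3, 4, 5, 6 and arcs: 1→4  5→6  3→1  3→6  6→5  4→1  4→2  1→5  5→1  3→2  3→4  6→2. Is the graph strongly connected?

No

There is no directed path from 2 to 3, so the graph is not strongly connected.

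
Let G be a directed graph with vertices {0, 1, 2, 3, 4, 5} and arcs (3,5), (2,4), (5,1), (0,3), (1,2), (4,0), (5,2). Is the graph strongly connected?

Yes

From 2 we can reach every vertex (0, 1, 2, 3, 4, 5), and every vertex can reach 2 (0, 1, 2, 3, 4, 5). So the whole graph is one strongly connected component.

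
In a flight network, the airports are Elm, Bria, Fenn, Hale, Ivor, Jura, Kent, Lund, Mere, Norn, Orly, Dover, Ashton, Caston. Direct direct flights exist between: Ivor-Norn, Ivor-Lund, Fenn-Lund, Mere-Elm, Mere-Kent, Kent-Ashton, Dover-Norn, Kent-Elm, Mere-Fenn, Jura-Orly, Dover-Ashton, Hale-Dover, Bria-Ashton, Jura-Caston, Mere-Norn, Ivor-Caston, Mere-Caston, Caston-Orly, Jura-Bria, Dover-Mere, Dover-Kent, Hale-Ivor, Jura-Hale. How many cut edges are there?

0

The edges on the cycle Hale-Dover-Mere-Fenn-Lund-Ivor-Hale are not bridges since each lies on that cycle.
Every edge lies on some cycle, so there are no bridges.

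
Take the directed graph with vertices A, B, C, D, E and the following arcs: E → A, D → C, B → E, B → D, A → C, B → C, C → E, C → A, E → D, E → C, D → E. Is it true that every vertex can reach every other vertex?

There is no directed path from E to B, so the graph is not strongly connected.

No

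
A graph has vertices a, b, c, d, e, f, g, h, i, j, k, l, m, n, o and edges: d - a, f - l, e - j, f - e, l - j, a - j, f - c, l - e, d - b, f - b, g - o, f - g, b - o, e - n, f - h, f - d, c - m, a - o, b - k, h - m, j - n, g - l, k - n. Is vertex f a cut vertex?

Yes

Deleting f raises the number of components from 2 to 3, so f is a cut vertex.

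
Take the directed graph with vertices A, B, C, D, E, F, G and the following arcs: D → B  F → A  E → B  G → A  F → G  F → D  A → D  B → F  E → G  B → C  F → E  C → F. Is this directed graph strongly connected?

Yes

From C we can reach every vertex (A, B, C, D, E, F, G), and every vertex can reach C (A, B, C, D, E, F, G). So the whole graph is one strongly connected component.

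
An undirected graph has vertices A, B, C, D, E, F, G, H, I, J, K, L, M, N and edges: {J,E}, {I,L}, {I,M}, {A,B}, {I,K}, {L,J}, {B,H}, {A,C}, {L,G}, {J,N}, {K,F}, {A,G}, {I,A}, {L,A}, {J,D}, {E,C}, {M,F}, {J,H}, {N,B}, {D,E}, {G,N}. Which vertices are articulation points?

I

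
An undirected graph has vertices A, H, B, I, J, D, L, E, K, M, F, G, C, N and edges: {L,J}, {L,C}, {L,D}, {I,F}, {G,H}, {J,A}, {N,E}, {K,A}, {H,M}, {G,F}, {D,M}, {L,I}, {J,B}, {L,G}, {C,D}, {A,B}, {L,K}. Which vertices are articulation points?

Removing L increases the component count from 2 to 3, so L is a cut vertex.
By contrast removing B leaves 2 components; it is not a cut vertex. No other vertex is a cut vertex either.

L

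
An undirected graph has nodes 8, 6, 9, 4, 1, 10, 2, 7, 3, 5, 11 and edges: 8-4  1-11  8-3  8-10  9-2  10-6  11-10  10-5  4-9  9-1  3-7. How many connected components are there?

Starting from 1 we can reach 1, 2, 3, 4, 5, 6, 7, 8, 9, 10, 11. That is one component of size 11.
Total: 1 component.

1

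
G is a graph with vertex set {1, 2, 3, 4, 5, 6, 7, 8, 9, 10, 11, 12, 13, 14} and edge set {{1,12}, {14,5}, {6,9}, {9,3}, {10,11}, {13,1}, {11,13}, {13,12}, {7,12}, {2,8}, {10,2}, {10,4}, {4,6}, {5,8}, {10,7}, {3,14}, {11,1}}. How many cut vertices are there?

1

Removing 10 increases the component count from 1 to 2, so 10 is a cut vertex.
By contrast removing 2 leaves 1 component; it is not a cut vertex. No other vertex is a cut vertex either.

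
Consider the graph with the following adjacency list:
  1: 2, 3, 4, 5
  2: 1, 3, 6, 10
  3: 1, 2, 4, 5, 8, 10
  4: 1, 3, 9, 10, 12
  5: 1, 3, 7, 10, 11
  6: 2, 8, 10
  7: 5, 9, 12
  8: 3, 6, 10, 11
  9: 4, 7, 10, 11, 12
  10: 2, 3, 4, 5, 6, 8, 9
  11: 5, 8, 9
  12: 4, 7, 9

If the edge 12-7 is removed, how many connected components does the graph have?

1

12 and 7 are still connected via 12-9-7, so the component count stays at 1.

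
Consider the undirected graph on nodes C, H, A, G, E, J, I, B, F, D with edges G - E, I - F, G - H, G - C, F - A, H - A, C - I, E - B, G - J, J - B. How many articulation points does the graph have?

1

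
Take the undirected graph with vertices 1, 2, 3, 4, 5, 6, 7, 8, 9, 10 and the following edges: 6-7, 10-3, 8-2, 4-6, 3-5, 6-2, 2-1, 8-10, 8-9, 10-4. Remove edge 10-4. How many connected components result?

1

10 and 4 are still connected via 10-8-2-6-4, so the component count stays at 1.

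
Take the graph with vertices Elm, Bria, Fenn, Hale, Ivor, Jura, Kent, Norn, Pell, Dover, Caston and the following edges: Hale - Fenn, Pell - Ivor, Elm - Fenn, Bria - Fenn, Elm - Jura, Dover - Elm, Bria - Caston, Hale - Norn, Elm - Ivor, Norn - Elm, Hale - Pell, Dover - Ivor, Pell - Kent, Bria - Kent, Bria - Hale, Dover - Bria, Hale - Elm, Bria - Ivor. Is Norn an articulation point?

Deleting Norn leaves 1 component (was 1) (its neighbors Elm, Hale remain connected to each other), so Norn is not a cut vertex.

No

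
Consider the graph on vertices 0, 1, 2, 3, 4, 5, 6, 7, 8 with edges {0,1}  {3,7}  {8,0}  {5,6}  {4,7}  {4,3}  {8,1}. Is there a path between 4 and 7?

From 4 we can reach 3, 4, 7, which includes 7.

Yes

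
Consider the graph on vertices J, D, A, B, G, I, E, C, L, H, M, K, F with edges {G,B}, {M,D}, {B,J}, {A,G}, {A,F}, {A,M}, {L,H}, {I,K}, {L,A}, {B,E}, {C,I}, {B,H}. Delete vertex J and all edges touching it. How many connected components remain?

With J gone, the remaining components are: {C, I, K}; {A, B, D, E, F, G, H, L, M}.
That is 2 components.

2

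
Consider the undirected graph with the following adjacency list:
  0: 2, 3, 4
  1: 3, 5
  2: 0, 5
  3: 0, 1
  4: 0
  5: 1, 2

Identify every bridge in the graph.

0-4

The edges on the cycle 0-3-1-5-2-0 are not bridges since each lies on that cycle.
But removing 0-4 disconnects 0 from 4 — this is a bridge.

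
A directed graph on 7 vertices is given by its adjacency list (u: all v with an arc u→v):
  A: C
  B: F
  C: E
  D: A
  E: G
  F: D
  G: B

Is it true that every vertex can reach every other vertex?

Yes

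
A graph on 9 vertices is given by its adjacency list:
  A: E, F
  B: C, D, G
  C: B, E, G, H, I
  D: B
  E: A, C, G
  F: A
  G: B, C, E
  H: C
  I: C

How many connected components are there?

1

Starting from A we can reach A, B, C, D, E, F, G, H, I. That is one component of size 9.
Total: 1 component.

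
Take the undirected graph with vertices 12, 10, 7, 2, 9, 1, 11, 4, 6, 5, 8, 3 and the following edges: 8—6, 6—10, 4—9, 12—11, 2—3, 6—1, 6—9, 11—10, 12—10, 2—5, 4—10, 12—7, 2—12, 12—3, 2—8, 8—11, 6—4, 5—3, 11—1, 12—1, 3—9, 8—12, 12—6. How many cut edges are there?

1

The edges on the cycle 8-12-10-4-6-8 are not bridges since each lies on that cycle.
But removing 7—12 disconnects 7 from 12 — this is a bridge.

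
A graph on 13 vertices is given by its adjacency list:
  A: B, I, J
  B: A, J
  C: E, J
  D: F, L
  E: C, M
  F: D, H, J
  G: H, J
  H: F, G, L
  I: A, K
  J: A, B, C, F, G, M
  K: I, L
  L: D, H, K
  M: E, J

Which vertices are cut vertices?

J

Removing J increases the component count from 1 to 2, so J is a cut vertex.
By contrast removing E leaves 1 component; it is not a cut vertex. No other vertex is a cut vertex either.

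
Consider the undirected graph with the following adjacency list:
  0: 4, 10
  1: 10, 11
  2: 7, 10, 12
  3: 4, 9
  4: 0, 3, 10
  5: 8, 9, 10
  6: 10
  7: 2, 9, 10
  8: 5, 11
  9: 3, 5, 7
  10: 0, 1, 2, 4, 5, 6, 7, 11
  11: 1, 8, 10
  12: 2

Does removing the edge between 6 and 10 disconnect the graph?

Removing 6-10 leaves no path between 6 and 10: the component count goes from 1 to 2. So it is a bridge.

Yes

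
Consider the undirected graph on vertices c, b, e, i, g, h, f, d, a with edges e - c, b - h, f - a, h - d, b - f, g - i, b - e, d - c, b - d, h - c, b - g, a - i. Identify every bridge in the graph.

The edges on the cycle b-h-d-b are not bridges since each lies on that cycle.
Every edge lies on some cycle, so there are no bridges.

none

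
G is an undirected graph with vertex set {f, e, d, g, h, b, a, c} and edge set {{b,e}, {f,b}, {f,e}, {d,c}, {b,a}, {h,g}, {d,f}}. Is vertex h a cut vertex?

No

Deleting h leaves 2 components (was 2), so h is not a cut vertex.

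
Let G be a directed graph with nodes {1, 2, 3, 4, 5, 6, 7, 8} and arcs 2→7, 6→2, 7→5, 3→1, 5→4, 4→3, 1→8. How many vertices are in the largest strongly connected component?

1

{6} is an SCC by itself.
{4} is an SCC by itself.
{3} is an SCC by itself.
{5} is an SCC by itself.
{8} is an SCC by itself.
(and 3 more singleton SCCs)
The largest has 1 vertex.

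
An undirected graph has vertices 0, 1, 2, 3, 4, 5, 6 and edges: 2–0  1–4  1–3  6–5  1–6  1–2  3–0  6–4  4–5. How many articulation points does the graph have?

1

Removing 1 increases the component count from 1 to 2, so 1 is a cut vertex.
By contrast removing 5 leaves 1 component; it is not a cut vertex. No other vertex is a cut vertex either.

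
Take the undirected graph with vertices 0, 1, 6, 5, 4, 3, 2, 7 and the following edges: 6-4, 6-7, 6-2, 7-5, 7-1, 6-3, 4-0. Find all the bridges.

0-4, 1-7, 2-6, 3-6, 4-6, 5-7, 6-7

removing 4-6 disconnects 4 from 6; removing 1-7 disconnects 1 from 7; removing 3-6 disconnects 3 from 6; removing 5-7 disconnects 5 from 7 — these are bridges.
In total 7 edges are bridges.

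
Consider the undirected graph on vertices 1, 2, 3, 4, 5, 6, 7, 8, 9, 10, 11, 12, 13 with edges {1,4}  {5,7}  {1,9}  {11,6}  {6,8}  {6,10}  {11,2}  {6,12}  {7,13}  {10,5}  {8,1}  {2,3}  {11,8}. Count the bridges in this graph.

The edges on the cycle 11-6-8-11 are not bridges since each lies on that cycle.
But removing 13—7 disconnects 13 from 7; removing 11—2 disconnects 11 from 2; removing 5—7 disconnects 5 from 7; removing 8—1 disconnects 8 from 1 — these are bridges.
In total 10 edges are bridges.

10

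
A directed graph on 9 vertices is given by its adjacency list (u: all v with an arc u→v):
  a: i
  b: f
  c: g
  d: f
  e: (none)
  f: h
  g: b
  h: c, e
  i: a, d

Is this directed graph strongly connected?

No

There is no directed path from d to a, so the graph is not strongly connected.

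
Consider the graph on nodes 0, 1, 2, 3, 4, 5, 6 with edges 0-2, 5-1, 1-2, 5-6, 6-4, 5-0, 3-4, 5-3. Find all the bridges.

none

The edges on the cycle 5-1-2-0-5 are not bridges since each lies on that cycle.
Every edge lies on some cycle, so there are no bridges.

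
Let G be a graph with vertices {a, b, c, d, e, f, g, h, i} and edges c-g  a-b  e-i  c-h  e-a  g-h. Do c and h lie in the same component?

Yes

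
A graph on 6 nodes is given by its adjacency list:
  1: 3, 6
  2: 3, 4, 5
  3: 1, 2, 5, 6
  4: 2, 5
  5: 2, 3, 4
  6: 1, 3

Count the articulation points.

1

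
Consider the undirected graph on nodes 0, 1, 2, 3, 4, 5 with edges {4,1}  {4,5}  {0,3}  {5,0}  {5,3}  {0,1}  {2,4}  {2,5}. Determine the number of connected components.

1

Starting from 0 we can reach 0, 1, 2, 3, 4, 5. That is one component of size 6.
Total: 1 component.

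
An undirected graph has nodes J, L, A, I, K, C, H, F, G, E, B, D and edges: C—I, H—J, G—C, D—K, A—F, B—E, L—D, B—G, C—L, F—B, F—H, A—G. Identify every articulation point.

B, C, D, F, G, H, L

Removing B increases the component count from 1 to 2, so B is a cut vertex.
Removing C increases the component count from 1 to 3, so C is a cut vertex.
Removing D increases the component count from 1 to 2, so D is a cut vertex.
Likewise F, G, H, L are cut vertices.
By contrast removing I leaves 1 component; it is not a cut vertex. No other vertex is a cut vertex either.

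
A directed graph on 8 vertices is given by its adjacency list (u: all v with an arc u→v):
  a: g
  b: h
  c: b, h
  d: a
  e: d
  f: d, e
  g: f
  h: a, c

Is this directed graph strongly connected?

No

There is no directed path from a to h, so the graph is not strongly connected.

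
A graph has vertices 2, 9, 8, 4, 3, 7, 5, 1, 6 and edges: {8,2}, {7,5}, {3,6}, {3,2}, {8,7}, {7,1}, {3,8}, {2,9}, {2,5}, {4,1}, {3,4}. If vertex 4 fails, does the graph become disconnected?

No

Deleting 4 leaves 1 component (was 1) (its neighbors 1, 3 remain connected to each other), so 4 is not a cut vertex.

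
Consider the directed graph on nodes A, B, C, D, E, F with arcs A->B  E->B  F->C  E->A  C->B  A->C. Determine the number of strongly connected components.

6

{A} is an SCC by itself.
{F} is an SCC by itself.
{D} is an SCC by itself.
{B} is an SCC by itself.
{C} is an SCC by itself.
(and 1 more singleton SCC)
That gives 6 strongly connected components.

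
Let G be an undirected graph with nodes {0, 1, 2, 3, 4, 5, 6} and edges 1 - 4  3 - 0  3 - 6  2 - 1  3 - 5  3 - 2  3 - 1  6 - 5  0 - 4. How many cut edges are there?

0

The edges on the cycle 3-6-5-3 are not bridges since each lies on that cycle.
Every edge lies on some cycle, so there are no bridges.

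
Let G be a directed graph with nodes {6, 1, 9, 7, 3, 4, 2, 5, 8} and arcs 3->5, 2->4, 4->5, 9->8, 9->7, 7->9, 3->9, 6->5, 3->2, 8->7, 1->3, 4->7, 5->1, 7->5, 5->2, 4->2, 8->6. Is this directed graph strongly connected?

Yes

From 6 we can reach every vertex (1, 2, 3, 4, 5, 6, 7, 8, 9), and every vertex can reach 6 (1, 2, 3, 4, 5, 6, 7, 8, 9). So the whole graph is one strongly connected component.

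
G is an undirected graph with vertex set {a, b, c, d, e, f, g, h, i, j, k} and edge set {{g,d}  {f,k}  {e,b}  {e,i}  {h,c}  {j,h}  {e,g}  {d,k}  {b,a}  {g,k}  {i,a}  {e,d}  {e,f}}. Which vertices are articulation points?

e, h

Removing e increases the component count from 2 to 3, so e is a cut vertex.
Removing h increases the component count from 2 to 3, so h is a cut vertex.
By contrast removing b leaves 2 components; it is not a cut vertex. No other vertex is a cut vertex either.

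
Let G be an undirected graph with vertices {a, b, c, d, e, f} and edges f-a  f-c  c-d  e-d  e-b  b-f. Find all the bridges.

The edges on the cycle e-b-f-c-d-e are not bridges since each lies on that cycle.
But removing f-a disconnects f from a — this is a bridge.

a-f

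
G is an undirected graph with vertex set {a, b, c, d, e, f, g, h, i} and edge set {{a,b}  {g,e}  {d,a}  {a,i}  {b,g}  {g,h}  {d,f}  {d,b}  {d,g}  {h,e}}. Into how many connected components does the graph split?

c is isolated — a component by itself.
Starting from a we can reach a, b, d, e, f, g, h, i. That is one component of size 8.
Total: 2 components.

2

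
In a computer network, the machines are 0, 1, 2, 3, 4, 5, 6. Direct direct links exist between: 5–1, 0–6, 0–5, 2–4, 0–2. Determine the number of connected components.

2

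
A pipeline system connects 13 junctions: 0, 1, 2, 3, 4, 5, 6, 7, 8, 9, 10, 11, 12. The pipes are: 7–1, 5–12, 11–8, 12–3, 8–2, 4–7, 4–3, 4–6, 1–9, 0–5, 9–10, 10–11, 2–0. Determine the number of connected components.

1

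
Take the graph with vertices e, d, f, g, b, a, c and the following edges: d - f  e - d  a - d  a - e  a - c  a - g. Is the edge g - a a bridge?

Yes

Removing g - a leaves no path between g and a: the component count goes from 2 to 3. So it is a bridge.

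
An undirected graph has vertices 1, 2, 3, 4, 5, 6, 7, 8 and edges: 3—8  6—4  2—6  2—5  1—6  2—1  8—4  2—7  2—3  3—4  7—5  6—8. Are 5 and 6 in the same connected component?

Yes

From 5 we can reach 1, 2, 3, 4, 5, 6, 7, 8, which includes 6.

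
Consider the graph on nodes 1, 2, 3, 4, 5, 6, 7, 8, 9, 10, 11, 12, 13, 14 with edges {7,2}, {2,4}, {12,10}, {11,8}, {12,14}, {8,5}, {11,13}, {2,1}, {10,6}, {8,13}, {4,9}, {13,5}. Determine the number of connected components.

3 is isolated — a component by itself.
Starting from 5 we can reach 5, 8, 11, 13. That is one component of size 4.
Starting from 6 we can reach 6, 10, 12, 14. That is one component of size 4.
Starting from 1 we can reach 1, 2, 4, 7, 9. That is one component of size 5.
Total: 4 components.

4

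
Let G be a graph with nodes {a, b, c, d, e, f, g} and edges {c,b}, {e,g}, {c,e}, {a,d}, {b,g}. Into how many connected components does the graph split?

f is isolated — a component by itself.
Starting from a we can reach a, d. That is one component of size 2.
Starting from b we can reach b, c, e, g. That is one component of size 4.
Total: 3 components.

3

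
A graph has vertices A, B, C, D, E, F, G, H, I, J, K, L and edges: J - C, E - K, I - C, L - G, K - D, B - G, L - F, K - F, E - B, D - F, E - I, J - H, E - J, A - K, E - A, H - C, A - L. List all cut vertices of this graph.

E

Removing E increases the component count from 1 to 2, so E is a cut vertex.
By contrast removing H leaves 1 component; it is not a cut vertex. No other vertex is a cut vertex either.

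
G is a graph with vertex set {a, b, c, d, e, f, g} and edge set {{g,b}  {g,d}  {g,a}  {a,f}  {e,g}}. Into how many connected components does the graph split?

c is isolated — a component by itself.
Starting from a we can reach a, b, d, e, f, g. That is one component of size 6.
Total: 2 components.

2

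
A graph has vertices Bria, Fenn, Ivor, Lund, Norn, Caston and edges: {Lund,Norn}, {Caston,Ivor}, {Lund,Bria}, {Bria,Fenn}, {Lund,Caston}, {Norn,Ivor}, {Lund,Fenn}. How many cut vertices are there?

Removing Lund increases the component count from 1 to 2, so Lund is a cut vertex.
By contrast removing Bria leaves 1 component; it is not a cut vertex. No other vertex is a cut vertex either.

1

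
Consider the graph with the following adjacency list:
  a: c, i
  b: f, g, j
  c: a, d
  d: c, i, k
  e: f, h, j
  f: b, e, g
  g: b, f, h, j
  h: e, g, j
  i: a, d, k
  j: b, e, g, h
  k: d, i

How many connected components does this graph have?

2

Starting from a we can reach a, c, d, i, k. That is one component of size 5.
Starting from b we can reach b, e, f, g, h, j. That is one component of size 6.
Total: 2 components.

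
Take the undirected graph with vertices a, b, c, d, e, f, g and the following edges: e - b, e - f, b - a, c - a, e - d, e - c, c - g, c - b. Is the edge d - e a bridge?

Yes

Removing d - e leaves no path between d and e: the component count goes from 1 to 2. So it is a bridge.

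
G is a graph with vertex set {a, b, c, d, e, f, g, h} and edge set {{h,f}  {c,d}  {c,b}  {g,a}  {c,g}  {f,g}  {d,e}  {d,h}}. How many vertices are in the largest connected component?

Starting from a we can reach a, b, c, d, e, f, g, h. That is one component of size 8.
The largest has 8 vertices.

8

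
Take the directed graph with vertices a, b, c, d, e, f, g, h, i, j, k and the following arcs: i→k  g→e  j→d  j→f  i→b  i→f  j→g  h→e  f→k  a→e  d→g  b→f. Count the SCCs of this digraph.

11

{j} is an SCC by itself.
{d} is an SCC by itself.
{a} is an SCC by itself.
{b} is an SCC by itself.
{i} is an SCC by itself.
(and 6 more singleton SCCs)
That gives 11 strongly connected components.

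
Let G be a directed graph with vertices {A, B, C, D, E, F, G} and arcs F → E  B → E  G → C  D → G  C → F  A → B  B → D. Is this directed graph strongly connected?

There is no directed path from G to B, so the graph is not strongly connected.

No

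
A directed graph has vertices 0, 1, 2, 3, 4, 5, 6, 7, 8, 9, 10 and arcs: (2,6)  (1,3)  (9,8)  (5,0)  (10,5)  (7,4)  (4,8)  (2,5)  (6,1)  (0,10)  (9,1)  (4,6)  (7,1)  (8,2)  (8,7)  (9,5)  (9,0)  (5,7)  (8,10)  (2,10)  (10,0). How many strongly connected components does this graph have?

5

{0, 2, 4, 5, 7, 8, 10} are all mutually reachable — one SCC of size 7.
{9} is an SCC by itself.
{6} is an SCC by itself.
{1} is an SCC by itself.
{3} is an SCC by itself.
That gives 5 strongly connected components.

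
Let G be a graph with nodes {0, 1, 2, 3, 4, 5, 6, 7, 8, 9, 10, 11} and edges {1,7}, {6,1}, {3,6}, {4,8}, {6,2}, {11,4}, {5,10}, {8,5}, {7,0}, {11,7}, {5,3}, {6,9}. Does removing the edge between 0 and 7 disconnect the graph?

Removing 0–7 leaves no path between 0 and 7: the component count goes from 1 to 2. So it is a bridge.

Yes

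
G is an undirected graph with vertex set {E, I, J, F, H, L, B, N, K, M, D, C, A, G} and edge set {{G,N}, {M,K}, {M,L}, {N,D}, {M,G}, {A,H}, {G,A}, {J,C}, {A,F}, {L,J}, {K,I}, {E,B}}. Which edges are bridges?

removing I-K disconnects I from K; removing D-N disconnects D from N; removing A-H disconnects A from H; removing M-L disconnects M from L — these are bridges.
In total 12 edges are bridges.

A-F, A-G, A-H, B-E, C-J, D-N, G-M, G-N, I-K, J-L, K-M, L-M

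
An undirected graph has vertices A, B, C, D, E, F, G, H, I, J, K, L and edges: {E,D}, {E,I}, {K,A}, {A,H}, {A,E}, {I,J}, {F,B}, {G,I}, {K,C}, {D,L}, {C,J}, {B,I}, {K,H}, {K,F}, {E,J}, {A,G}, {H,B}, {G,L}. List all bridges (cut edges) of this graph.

none

The edges on the cycle K-F-B-I-J-E-A-K are not bridges since each lies on that cycle.
Every edge lies on some cycle, so there are no bridges.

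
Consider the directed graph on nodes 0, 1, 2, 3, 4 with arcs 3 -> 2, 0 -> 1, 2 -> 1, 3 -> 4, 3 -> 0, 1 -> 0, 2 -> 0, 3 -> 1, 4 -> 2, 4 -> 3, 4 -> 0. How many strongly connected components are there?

{0, 1} are all mutually reachable — one SCC of size 2.
{3, 4} are all mutually reachable — one SCC of size 2.
{2} is an SCC by itself.
That gives 3 strongly connected components.

3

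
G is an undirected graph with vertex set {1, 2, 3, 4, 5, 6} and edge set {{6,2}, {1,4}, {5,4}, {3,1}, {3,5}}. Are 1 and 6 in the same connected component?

The component containing 1 is {1, 3, 4, 5}, and 6 is not in it.

No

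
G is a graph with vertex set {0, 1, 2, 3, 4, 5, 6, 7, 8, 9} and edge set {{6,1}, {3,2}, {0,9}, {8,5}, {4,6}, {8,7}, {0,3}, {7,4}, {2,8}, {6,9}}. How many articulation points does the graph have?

2

Removing 6 increases the component count from 1 to 2, so 6 is a cut vertex.
Removing 8 increases the component count from 1 to 2, so 8 is a cut vertex.
By contrast removing 2 leaves 1 component; it is not a cut vertex. No other vertex is a cut vertex either.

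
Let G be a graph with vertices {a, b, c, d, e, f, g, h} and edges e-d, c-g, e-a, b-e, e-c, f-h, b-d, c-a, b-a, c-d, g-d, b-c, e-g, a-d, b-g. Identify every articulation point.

none

Removing b, for instance, still leaves 2 components. No single vertex removal increases the component count — the graph has no articulation points.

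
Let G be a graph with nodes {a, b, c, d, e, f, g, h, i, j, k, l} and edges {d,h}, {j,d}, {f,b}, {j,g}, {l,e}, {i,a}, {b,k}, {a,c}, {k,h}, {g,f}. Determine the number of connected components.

Starting from e we can reach e, l. That is one component of size 2.
Starting from a we can reach a, c, i. That is one component of size 3.
Starting from b we can reach b, d, f, g, h, j, k. That is one component of size 7.
Total: 3 components.

3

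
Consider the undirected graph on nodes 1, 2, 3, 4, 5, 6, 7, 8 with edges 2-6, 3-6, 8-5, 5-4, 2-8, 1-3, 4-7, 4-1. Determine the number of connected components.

1

Starting from 1 we can reach 1, 2, 3, 4, 5, 6, 7, 8. That is one component of size 8.
Total: 1 component.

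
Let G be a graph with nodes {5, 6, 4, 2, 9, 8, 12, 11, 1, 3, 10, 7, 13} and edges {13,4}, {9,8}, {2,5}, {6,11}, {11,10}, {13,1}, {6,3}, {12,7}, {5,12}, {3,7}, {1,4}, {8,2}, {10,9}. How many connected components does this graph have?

Starting from 1 we can reach 1, 4, 13. That is one component of size 3.
Starting from 2 we can reach 2, 3, 5, 6, 7, 8, 9, 10, 11, 12. That is one component of size 10.
Total: 2 components.

2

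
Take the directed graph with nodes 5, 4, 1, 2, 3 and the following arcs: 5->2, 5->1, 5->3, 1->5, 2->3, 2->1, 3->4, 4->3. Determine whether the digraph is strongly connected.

No

There is no directed path from 3 to 2, so the graph is not strongly connected.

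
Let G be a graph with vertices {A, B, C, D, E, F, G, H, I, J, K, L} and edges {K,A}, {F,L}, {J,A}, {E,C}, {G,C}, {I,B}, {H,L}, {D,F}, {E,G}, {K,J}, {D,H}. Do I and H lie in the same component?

No

The component containing I is {B, I}, and H is not in it.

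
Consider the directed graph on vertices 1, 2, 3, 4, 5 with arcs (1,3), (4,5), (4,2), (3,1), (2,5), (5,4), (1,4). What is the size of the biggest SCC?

3

{2, 4, 5} are all mutually reachable — one SCC of size 3.
{1, 3} are all mutually reachable — one SCC of size 2.
The largest has 3 vertices.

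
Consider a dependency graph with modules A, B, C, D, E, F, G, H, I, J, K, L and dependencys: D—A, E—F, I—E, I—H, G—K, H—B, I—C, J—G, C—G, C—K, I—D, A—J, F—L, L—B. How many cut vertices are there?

1

Removing I increases the component count from 1 to 2, so I is a cut vertex.
By contrast removing D leaves 1 component; it is not a cut vertex. No other vertex is a cut vertex either.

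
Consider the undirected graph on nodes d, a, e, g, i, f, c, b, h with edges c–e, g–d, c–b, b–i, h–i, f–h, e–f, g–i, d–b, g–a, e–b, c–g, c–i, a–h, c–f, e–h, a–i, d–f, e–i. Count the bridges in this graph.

0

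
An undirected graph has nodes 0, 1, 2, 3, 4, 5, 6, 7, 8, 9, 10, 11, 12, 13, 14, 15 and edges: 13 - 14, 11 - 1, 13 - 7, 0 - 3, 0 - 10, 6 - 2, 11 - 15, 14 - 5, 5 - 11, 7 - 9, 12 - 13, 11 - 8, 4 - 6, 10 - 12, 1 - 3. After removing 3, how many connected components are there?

With 3 gone, the remaining components are: {2, 4, 6}; {0, 1, 5, 7, 8, 9, 10, 11, 12, 13, 14, 15}.
That is 2 components.

2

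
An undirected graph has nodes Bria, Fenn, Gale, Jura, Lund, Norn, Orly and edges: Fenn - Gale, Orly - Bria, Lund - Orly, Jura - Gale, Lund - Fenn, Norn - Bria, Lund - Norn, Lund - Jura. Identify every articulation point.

Lund

Removing Lund increases the component count from 1 to 2, so Lund is a cut vertex.
By contrast removing Fenn leaves 1 component; it is not a cut vertex. No other vertex is a cut vertex either.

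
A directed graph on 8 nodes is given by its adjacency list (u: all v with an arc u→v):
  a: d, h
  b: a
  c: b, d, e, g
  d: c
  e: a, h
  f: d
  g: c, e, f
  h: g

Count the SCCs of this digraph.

{a, b, c, d, e, f, g, h} are all mutually reachable — one SCC of size 8.
That gives 1 strongly connected component.

1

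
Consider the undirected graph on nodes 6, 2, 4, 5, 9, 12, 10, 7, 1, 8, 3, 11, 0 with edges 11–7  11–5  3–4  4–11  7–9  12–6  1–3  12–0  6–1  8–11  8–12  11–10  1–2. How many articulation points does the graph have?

4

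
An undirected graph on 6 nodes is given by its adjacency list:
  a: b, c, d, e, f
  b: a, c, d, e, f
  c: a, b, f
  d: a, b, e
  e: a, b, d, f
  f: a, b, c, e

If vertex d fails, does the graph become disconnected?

Deleting d leaves 1 component (was 1) (its neighbors a, b, e remain connected to each other), so d is not a cut vertex.

No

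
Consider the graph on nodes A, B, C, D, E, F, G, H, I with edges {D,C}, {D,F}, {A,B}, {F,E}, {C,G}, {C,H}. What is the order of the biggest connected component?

6

I is isolated — a component by itself.
Starting from A we can reach A, B. That is one component of size 2.
Starting from C we can reach C, D, E, F, G, H. That is one component of size 6.
The largest has 6 vertices.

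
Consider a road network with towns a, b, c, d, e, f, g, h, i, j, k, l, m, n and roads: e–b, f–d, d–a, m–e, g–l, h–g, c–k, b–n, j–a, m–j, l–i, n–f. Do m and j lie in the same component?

From m we can reach a, b, d, e, f, j, m, n, which includes j.

Yes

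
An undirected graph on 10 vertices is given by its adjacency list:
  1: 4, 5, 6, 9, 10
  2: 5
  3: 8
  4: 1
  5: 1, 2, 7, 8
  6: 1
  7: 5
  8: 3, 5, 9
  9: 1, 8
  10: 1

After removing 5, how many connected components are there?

With 5 gone, the remaining components are: {2}; {7}; {1, 3, 4, 6, 8, 9, 10}.
That is 3 components.

3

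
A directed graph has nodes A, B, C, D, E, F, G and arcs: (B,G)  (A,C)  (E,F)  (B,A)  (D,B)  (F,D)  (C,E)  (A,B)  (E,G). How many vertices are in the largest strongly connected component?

{A, B, C, D, E, F} are all mutually reachable — one SCC of size 6.
{G} is an SCC by itself.
The largest has 6 vertices.

6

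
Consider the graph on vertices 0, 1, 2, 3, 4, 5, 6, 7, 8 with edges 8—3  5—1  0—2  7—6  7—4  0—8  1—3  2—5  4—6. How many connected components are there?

Starting from 4 we can reach 4, 6, 7. That is one component of size 3.
Starting from 0 we can reach 0, 1, 2, 3, 5, 8. That is one component of size 6.
Total: 2 components.

2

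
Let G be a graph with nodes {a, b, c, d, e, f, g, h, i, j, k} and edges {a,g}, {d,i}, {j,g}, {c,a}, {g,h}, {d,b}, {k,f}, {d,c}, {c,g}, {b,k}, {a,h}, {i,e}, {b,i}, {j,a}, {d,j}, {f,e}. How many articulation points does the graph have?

Removing d increases the component count from 1 to 2, so d is a cut vertex.
By contrast removing h leaves 1 component; it is not a cut vertex. No other vertex is a cut vertex either.

1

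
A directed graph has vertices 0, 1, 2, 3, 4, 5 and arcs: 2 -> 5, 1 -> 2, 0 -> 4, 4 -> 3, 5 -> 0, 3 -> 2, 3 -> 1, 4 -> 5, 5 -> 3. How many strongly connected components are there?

1

{0, 1, 2, 3, 4, 5} are all mutually reachable — one SCC of size 6.
That gives 1 strongly connected component.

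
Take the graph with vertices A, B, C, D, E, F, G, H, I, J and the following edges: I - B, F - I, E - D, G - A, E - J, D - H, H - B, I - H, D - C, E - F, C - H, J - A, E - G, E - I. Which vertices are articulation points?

Removing E increases the component count from 1 to 2, so E is a cut vertex.
By contrast removing G leaves 1 component; it is not a cut vertex. No other vertex is a cut vertex either.

E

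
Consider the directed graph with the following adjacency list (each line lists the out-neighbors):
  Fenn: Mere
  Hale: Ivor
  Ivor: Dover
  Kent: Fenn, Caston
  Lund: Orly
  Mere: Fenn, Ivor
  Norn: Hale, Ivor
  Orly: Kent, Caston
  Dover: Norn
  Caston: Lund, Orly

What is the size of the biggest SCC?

4

{Hale, Ivor, Norn, Dover} are all mutually reachable — one SCC of size 4.
{Kent, Lund, Orly, Caston} are all mutually reachable — one SCC of size 4.
{Fenn, Mere} are all mutually reachable — one SCC of size 2.
The largest has 4 vertices.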